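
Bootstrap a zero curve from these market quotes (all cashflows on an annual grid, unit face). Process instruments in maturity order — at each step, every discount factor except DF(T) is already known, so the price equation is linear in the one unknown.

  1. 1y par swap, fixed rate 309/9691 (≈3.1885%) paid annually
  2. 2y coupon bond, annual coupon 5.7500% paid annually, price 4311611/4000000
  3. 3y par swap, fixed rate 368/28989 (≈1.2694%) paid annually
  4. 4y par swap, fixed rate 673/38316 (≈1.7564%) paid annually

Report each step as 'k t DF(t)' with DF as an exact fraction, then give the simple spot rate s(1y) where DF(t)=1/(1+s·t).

1 1 9691/10000
2 2 4833/5000
3 3 602/625
4 4 9327/10000
s(1y) = (1/(9691/10000) − 1)/(1) = 309/9691 ≈ 3.1885%

step 1 [1y] swap r/1=309/9691: DF=(1 − 309/9691·(0))/(1+309/9691) = 9691/10000 ≈ 0.969100
step 2 [2y] bond c/1=23/400: DF=(4311611/4000000 − 23/400·(0.969100))/(1+23/400) = 4833/5000 ≈ 0.966600
step 3 [3y] swap r/1=368/28989: DF=(1 − 368/28989·(0.969100+0.966600))/(1+368/28989) = 602/625 ≈ 0.963200
step 4 [4y] swap r/1=673/38316: DF=(1 − 673/38316·(0.969100+0.966600+0.963200))/(1+673/38316) = 9327/10000 ≈ 0.932700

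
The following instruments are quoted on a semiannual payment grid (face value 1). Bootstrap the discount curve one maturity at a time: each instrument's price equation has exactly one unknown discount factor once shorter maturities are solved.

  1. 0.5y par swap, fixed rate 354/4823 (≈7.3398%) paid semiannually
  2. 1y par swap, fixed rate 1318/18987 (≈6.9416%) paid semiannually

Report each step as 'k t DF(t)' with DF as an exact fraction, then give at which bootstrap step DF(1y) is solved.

1 1/2 4823/5000
2 1 9341/10000
DF(1y) is solved at step 2

step 1 [0.5y] swap r/2=177/4823: DF=(1 − 177/4823·(0))/(1+177/4823) = 4823/5000 ≈ 0.964600
step 2 [1y] swap r/2=659/18987: DF=(1 − 659/18987·(0.964600))/(1+659/18987) = 9341/10000 ≈ 0.934100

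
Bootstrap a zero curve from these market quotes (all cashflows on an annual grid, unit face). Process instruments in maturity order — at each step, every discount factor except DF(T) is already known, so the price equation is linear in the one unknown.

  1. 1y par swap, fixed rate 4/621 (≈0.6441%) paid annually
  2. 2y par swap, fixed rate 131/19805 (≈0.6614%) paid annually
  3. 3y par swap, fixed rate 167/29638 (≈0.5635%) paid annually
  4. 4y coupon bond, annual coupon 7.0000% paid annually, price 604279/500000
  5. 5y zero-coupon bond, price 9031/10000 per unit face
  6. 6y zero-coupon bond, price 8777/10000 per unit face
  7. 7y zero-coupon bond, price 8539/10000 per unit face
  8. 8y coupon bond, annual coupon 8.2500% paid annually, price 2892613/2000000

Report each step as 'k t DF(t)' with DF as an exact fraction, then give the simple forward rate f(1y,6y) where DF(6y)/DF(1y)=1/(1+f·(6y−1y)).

step 1 [1y] swap r/1=4/621: DF=(1 − 4/621·(0))/(1+4/621) = 621/625 ≈ 0.993600
step 2 [2y] swap r/1=131/19805: DF=(1 − 131/19805·(0.993600))/(1+131/19805) = 9869/10000 ≈ 0.986900
step 3 [3y] swap r/1=167/29638: DF=(1 − 167/29638·(0.993600+0.986900))/(1+167/29638) = 9833/10000 ≈ 0.983300
step 4 [4y] bond c/1=7/100: DF=(604279/500000 − 7/100·(0.993600+0.986900+0.983300))/(1+7/100) = 2339/2500 ≈ 0.935600
step 5 [5y] zero: DF = P = 9031/10000 ≈ 0.903100
step 6 [6y] zero: DF = P = 8777/10000 ≈ 0.877700
step 7 [7y] zero: DF = P = 8539/10000 ≈ 0.853900
step 8 [8y] bond c/1=33/400: DF=(2892613/2000000 − 33/400·(0.993600+0.986900+0.983300+0.935600+0.903100+0.877700+0.853900))/(1+33/400) = 8381/10000 ≈ 0.838100

1 1 621/625
2 2 9869/10000
3 3 9833/10000
4 4 2339/2500
5 5 9031/10000
6 6 8777/10000
7 7 8539/10000
8 8 8381/10000
f(1y,6y) = ((621/625)/(8777/10000) − 1)/(5) = 1159/43885 ≈ 2.6410%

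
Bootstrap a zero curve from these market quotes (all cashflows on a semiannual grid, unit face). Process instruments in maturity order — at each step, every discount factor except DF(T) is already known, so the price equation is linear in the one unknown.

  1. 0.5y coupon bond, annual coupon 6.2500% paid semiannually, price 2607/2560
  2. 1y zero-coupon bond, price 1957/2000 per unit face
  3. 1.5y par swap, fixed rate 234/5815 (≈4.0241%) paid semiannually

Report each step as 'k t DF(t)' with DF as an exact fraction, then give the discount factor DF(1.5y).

step 1 [0.5y] bond c/2=1/32: DF=(2607/2560 − 1/32·(0))/(1+1/32) = 79/80 ≈ 0.987500
step 2 [1y] zero: DF = P = 1957/2000 ≈ 0.978500
step 3 [1.5y] swap r/2=117/5815: DF=(1 − 117/5815·(0.987500+0.978500))/(1+117/5815) = 1883/2000 ≈ 0.941500

1 1/2 79/80
2 1 1957/2000
3 3/2 1883/2000
DF(1.5y) = 1883/2000 ≈ 0.941500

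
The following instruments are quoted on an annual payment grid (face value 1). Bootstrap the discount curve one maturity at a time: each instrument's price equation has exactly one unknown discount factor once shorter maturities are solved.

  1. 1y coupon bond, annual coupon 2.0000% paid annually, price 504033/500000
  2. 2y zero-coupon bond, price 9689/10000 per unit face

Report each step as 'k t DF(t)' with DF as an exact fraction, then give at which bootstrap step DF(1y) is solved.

1 1 9883/10000
2 2 9689/10000
DF(1y) is solved at step 1

step 1 [1y] bond c/1=1/50: DF=(504033/500000 − 1/50·(0))/(1+1/50) = 9883/10000 ≈ 0.988300
step 2 [2y] zero: DF = P = 9689/10000 ≈ 0.968900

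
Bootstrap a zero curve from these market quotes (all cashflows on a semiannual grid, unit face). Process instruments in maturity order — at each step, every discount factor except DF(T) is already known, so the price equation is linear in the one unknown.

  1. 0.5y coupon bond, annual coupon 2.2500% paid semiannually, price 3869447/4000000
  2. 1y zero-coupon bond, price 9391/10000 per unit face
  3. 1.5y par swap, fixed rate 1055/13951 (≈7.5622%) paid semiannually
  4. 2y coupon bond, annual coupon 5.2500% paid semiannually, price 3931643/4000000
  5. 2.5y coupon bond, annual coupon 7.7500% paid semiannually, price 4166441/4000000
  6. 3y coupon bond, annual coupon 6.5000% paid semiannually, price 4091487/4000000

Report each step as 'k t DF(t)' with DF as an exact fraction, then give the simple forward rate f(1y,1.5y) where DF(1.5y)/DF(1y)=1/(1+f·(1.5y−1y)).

step 1 [0.5y] bond c/2=9/800: DF=(3869447/4000000 − 9/800·(0))/(1+9/800) = 4783/5000 ≈ 0.956600
step 2 [1y] zero: DF = P = 9391/10000 ≈ 0.939100
step 3 [1.5y] swap r/2=1055/27902: DF=(1 − 1055/27902·(0.956600+0.939100))/(1+1055/27902) = 1789/2000 ≈ 0.894500
step 4 [2y] bond c/2=21/800: DF=(3931643/4000000 − 21/800·(0.956600+0.939100+0.894500))/(1+21/800) = 554/625 ≈ 0.886400
step 5 [2.5y] bond c/2=31/800: DF=(4166441/4000000 − 31/800·(0.956600+0.939100+0.894500+0.886400))/(1+31/800) = 541/625 ≈ 0.865600
step 6 [3y] bond c/2=13/400: DF=(4091487/4000000 − 13/400·(0.956600+0.939100+0.894500+0.886400+0.865600))/(1+13/400) = 8477/10000 ≈ 0.847700

1 1/2 4783/5000
2 1 9391/10000
3 3/2 1789/2000
4 2 554/625
5 5/2 541/625
6 3 8477/10000
f(1y,1.5y) = ((9391/10000)/(1789/2000) − 1)/(1/2) = 892/8945 ≈ 9.9721%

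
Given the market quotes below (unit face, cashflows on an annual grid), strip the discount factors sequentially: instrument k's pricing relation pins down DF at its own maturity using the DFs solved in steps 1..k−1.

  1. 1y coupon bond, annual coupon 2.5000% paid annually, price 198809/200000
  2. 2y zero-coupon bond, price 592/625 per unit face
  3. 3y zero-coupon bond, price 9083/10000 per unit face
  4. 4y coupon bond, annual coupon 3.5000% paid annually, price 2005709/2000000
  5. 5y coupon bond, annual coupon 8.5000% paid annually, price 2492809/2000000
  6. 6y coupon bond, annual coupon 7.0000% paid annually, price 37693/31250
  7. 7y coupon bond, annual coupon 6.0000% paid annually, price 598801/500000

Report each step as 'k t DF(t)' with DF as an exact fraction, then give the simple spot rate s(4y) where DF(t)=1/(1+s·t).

1 1 4849/5000
2 2 592/625
3 3 9083/10000
4 4 4367/5000
5 5 859/1000
6 6 8291/10000
7 7 8249/10000
s(4y) = (1/(4367/5000) − 1)/(4) = 633/17468 ≈ 3.6238%

step 1 [1y] bond c/1=1/40: DF=(198809/200000 − 1/40·(0))/(1+1/40) = 4849/5000 ≈ 0.969800
step 2 [2y] zero: DF = P = 592/625 ≈ 0.947200
step 3 [3y] zero: DF = P = 9083/10000 ≈ 0.908300
step 4 [4y] bond c/1=7/200: DF=(2005709/2000000 − 7/200·(0.969800+0.947200+0.908300))/(1+7/200) = 4367/5000 ≈ 0.873400
step 5 [5y] bond c/1=17/200: DF=(2492809/2000000 − 17/200·(0.969800+0.947200+0.908300+0.873400))/(1+17/200) = 859/1000 ≈ 0.859000
step 6 [6y] bond c/1=7/100: DF=(37693/31250 − 7/100·(0.969800+0.947200+0.908300+0.873400+0.859000))/(1+7/100) = 8291/10000 ≈ 0.829100
step 7 [7y] bond c/1=3/50: DF=(598801/500000 − 3/50·(0.969800+0.947200+0.908300+0.873400+0.859000+0.829100))/(1+3/50) = 8249/10000 ≈ 0.824900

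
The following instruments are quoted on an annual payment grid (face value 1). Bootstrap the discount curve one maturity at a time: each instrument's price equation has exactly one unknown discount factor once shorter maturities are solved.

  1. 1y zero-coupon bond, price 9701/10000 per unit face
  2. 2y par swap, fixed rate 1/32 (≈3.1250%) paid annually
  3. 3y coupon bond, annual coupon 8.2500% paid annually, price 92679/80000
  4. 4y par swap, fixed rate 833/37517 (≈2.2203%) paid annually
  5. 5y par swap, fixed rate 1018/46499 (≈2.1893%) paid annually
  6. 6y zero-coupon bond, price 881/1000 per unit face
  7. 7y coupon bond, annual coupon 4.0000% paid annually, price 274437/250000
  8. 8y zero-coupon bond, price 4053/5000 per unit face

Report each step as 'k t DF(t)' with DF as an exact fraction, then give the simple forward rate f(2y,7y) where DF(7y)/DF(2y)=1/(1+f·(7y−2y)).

1 1 9701/10000
2 2 9403/10000
3 3 4623/5000
4 4 9167/10000
5 5 4491/5000
6 6 881/1000
7 7 2107/2500
8 8 4053/5000
f(2y,7y) = ((9403/10000)/(2107/2500) − 1)/(5) = 195/8428 ≈ 2.3137%

step 1 [1y] zero: DF = P = 9701/10000 ≈ 0.970100
step 2 [2y] swap r/1=1/32: DF=(1 − 1/32·(0.970100))/(1+1/32) = 9403/10000 ≈ 0.940300
step 3 [3y] bond c/1=33/400: DF=(92679/80000 − 33/400·(0.970100+0.940300))/(1+33/400) = 4623/5000 ≈ 0.924600
step 4 [4y] swap r/1=833/37517: DF=(1 − 833/37517·(0.970100+0.940300+0.924600))/(1+833/37517) = 9167/10000 ≈ 0.916700
step 5 [5y] swap r/1=1018/46499: DF=(1 − 1018/46499·(0.970100+0.940300+0.924600+0.916700))/(1+1018/46499) = 4491/5000 ≈ 0.898200
step 6 [6y] zero: DF = P = 881/1000 ≈ 0.881000
step 7 [7y] bond c/1=1/25: DF=(274437/250000 − 1/25·(0.970100+0.940300+0.924600+0.916700+0.898200+0.881000))/(1+1/25) = 2107/2500 ≈ 0.842800
step 8 [8y] zero: DF = P = 4053/5000 ≈ 0.810600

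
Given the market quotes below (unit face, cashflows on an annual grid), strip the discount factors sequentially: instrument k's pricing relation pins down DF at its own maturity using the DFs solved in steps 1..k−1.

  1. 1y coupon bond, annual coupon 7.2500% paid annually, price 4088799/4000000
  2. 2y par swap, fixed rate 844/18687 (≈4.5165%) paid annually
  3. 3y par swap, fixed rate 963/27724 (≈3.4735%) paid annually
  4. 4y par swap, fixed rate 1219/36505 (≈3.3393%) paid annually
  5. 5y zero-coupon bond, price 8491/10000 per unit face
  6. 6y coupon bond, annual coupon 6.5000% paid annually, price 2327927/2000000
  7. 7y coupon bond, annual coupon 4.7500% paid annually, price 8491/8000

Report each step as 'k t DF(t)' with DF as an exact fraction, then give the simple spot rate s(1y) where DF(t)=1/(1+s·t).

1 1 9531/10000
2 2 2289/2500
3 3 9037/10000
4 4 8781/10000
5 5 8491/10000
6 6 8183/10000
7 7 7721/10000
s(1y) = (1/(9531/10000) − 1)/(1) = 469/9531 ≈ 4.9208%

step 1 [1y] bond c/1=29/400: DF=(4088799/4000000 − 29/400·(0))/(1+29/400) = 9531/10000 ≈ 0.953100
step 2 [2y] swap r/1=844/18687: DF=(1 − 844/18687·(0.953100))/(1+844/18687) = 2289/2500 ≈ 0.915600
step 3 [3y] swap r/1=963/27724: DF=(1 − 963/27724·(0.953100+0.915600))/(1+963/27724) = 9037/10000 ≈ 0.903700
step 4 [4y] swap r/1=1219/36505: DF=(1 − 1219/36505·(0.953100+0.915600+0.903700))/(1+1219/36505) = 8781/10000 ≈ 0.878100
step 5 [5y] zero: DF = P = 8491/10000 ≈ 0.849100
step 6 [6y] bond c/1=13/200: DF=(2327927/2000000 − 13/200·(0.953100+0.915600+0.903700+0.878100+0.849100))/(1+13/200) = 8183/10000 ≈ 0.818300
step 7 [7y] bond c/1=19/400: DF=(8491/8000 − 19/400·(0.953100+0.915600+0.903700+0.878100+0.849100+0.818300))/(1+19/400) = 7721/10000 ≈ 0.772100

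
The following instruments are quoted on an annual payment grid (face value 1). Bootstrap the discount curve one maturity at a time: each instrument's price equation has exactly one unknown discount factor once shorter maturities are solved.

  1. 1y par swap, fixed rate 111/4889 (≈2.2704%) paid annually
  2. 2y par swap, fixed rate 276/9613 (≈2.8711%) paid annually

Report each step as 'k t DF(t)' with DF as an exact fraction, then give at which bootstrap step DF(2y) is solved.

step 1 [1y] swap r/1=111/4889: DF=(1 − 111/4889·(0))/(1+111/4889) = 4889/5000 ≈ 0.977800
step 2 [2y] swap r/1=276/9613: DF=(1 − 276/9613·(0.977800))/(1+276/9613) = 1181/1250 ≈ 0.944800

1 1 4889/5000
2 2 1181/1250
DF(2y) is solved at step 2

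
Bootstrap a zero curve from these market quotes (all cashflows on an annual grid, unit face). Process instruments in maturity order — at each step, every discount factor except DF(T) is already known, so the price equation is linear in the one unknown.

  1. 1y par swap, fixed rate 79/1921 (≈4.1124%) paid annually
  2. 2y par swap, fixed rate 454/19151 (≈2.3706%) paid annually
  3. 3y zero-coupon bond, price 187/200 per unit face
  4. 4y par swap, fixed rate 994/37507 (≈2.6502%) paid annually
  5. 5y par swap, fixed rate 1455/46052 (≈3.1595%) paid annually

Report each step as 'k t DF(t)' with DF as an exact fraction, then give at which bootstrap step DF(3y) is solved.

1 1 1921/2000
2 2 4773/5000
3 3 187/200
4 4 4503/5000
5 5 1709/2000
DF(3y) is solved at step 3

step 1 [1y] swap r/1=79/1921: DF=(1 − 79/1921·(0))/(1+79/1921) = 1921/2000 ≈ 0.960500
step 2 [2y] swap r/1=454/19151: DF=(1 − 454/19151·(0.960500))/(1+454/19151) = 4773/5000 ≈ 0.954600
step 3 [3y] zero: DF = P = 187/200 ≈ 0.935000
step 4 [4y] swap r/1=994/37507: DF=(1 − 994/37507·(0.960500+0.954600+0.935000))/(1+994/37507) = 4503/5000 ≈ 0.900600
step 5 [5y] swap r/1=1455/46052: DF=(1 − 1455/46052·(0.960500+0.954600+0.935000+0.900600))/(1+1455/46052) = 1709/2000 ≈ 0.854500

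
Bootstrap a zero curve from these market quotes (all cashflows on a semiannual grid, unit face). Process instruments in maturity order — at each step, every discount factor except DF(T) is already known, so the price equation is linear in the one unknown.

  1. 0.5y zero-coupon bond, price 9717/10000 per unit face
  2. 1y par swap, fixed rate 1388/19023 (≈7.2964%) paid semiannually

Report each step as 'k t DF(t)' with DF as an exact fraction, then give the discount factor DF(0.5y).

step 1 [0.5y] zero: DF = P = 9717/10000 ≈ 0.971700
step 2 [1y] swap r/2=694/19023: DF=(1 − 694/19023·(0.971700))/(1+694/19023) = 4653/5000 ≈ 0.930600

1 1/2 9717/10000
2 1 4653/5000
DF(0.5y) = 9717/10000 ≈ 0.971700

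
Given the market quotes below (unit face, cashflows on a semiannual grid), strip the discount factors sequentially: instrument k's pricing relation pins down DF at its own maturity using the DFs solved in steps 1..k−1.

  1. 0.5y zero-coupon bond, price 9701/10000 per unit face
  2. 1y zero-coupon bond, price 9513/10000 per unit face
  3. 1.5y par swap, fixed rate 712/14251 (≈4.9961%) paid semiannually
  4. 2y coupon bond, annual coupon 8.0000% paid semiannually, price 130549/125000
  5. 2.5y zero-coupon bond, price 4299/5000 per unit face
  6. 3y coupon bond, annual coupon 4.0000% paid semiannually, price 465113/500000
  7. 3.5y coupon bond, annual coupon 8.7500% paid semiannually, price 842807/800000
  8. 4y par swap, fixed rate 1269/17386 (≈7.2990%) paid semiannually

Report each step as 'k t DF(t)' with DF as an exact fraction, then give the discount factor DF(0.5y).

1 1/2 9701/10000
2 1 9513/10000
3 3/2 1161/1250
4 2 4473/5000
5 5/2 4299/5000
6 3 8217/10000
7 7/2 7819/10000
8 4 3731/5000
DF(0.5y) = 9701/10000 ≈ 0.970100

step 1 [0.5y] zero: DF = P = 9701/10000 ≈ 0.970100
step 2 [1y] zero: DF = P = 9513/10000 ≈ 0.951300
step 3 [1.5y] swap r/2=356/14251: DF=(1 − 356/14251·(0.970100+0.951300))/(1+356/14251) = 1161/1250 ≈ 0.928800
step 4 [2y] bond c/2=1/25: DF=(130549/125000 − 1/25·(0.970100+0.951300+0.928800))/(1+1/25) = 4473/5000 ≈ 0.894600
step 5 [2.5y] zero: DF = P = 4299/5000 ≈ 0.859800
step 6 [3y] bond c/2=1/50: DF=(465113/500000 − 1/50·(0.970100+0.951300+0.928800+0.894600+0.859800))/(1+1/50) = 8217/10000 ≈ 0.821700
step 7 [3.5y] bond c/2=7/160: DF=(842807/800000 − 7/160·(0.970100+0.951300+0.928800+0.894600+0.859800+0.821700))/(1+7/160) = 7819/10000 ≈ 0.781900
step 8 [4y] swap r/2=1269/34772: DF=(1 − 1269/34772·(0.970100+0.951300+0.928800+0.894600+0.859800+0.821700+0.781900))/(1+1269/34772) = 3731/5000 ≈ 0.746200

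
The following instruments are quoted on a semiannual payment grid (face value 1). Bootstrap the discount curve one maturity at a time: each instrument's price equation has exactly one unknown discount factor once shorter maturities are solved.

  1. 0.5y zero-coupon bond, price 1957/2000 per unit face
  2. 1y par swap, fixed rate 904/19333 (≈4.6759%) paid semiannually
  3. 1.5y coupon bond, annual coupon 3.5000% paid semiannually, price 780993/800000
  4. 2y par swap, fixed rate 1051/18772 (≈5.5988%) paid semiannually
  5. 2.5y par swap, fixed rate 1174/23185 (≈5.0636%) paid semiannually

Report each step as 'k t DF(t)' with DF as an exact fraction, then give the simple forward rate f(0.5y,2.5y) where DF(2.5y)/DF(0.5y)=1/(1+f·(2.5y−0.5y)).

step 1 [0.5y] zero: DF = P = 1957/2000 ≈ 0.978500
step 2 [1y] swap r/2=452/19333: DF=(1 − 452/19333·(0.978500))/(1+452/19333) = 2387/2500 ≈ 0.954800
step 3 [1.5y] bond c/2=7/400: DF=(780993/800000 − 7/400·(0.978500+0.954800))/(1+7/400) = 4631/5000 ≈ 0.926200
step 4 [2y] swap r/2=1051/37544: DF=(1 − 1051/37544·(0.978500+0.954800+0.926200))/(1+1051/37544) = 8949/10000 ≈ 0.894900
step 5 [2.5y] swap r/2=587/23185: DF=(1 − 587/23185·(0.978500+0.954800+0.926200+0.894900))/(1+587/23185) = 4413/5000 ≈ 0.882600

1 1/2 1957/2000
2 1 2387/2500
3 3/2 4631/5000
4 2 8949/10000
5 5/2 4413/5000
f(0.5y,2.5y) = ((1957/2000)/(4413/5000) − 1)/(2) = 959/17652 ≈ 5.4328%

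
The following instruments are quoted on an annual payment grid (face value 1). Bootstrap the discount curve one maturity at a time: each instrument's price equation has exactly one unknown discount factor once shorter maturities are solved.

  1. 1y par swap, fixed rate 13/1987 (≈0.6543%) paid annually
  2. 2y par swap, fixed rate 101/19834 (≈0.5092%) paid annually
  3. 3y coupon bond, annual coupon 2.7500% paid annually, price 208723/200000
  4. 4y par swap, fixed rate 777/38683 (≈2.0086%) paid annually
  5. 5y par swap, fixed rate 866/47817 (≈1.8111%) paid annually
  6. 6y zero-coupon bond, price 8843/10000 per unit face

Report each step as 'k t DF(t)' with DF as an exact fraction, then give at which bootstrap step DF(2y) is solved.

step 1 [1y] swap r/1=13/1987: DF=(1 − 13/1987·(0))/(1+13/1987) = 1987/2000 ≈ 0.993500
step 2 [2y] swap r/1=101/19834: DF=(1 − 101/19834·(0.993500))/(1+101/19834) = 9899/10000 ≈ 0.989900
step 3 [3y] bond c/1=11/400: DF=(208723/200000 − 11/400·(0.993500+0.989900))/(1+11/400) = 4813/5000 ≈ 0.962600
step 4 [4y] swap r/1=777/38683: DF=(1 − 777/38683·(0.993500+0.989900+0.962600))/(1+777/38683) = 9223/10000 ≈ 0.922300
step 5 [5y] swap r/1=866/47817: DF=(1 − 866/47817·(0.993500+0.989900+0.962600+0.922300))/(1+866/47817) = 4567/5000 ≈ 0.913400
step 6 [6y] zero: DF = P = 8843/10000 ≈ 0.884300

1 1 1987/2000
2 2 9899/10000
3 3 4813/5000
4 4 9223/10000
5 5 4567/5000
6 6 8843/10000
DF(2y) is solved at step 2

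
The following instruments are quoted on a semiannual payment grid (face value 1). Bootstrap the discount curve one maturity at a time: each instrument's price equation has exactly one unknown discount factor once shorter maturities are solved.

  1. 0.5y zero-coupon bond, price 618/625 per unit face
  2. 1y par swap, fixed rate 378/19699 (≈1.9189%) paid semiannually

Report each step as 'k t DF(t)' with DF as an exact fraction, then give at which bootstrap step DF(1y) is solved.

1 1/2 618/625
2 1 9811/10000
DF(1y) is solved at step 2

step 1 [0.5y] zero: DF = P = 618/625 ≈ 0.988800
step 2 [1y] swap r/2=189/19699: DF=(1 − 189/19699·(0.988800))/(1+189/19699) = 9811/10000 ≈ 0.981100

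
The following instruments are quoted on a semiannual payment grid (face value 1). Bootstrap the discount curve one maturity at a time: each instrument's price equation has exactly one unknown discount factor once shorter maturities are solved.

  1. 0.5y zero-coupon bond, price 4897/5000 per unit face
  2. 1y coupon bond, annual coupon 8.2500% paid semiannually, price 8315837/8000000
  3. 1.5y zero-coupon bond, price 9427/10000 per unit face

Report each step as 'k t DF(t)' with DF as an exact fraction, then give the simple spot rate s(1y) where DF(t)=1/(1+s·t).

1 1/2 4897/5000
2 1 1919/2000
3 3/2 9427/10000
s(1y) = (1/(1919/2000) − 1)/(1) = 81/1919 ≈ 4.2209%

step 1 [0.5y] zero: DF = P = 4897/5000 ≈ 0.979400
step 2 [1y] bond c/2=33/800: DF=(8315837/8000000 − 33/800·(0.979400))/(1+33/800) = 1919/2000 ≈ 0.959500
step 3 [1.5y] zero: DF = P = 9427/10000 ≈ 0.942700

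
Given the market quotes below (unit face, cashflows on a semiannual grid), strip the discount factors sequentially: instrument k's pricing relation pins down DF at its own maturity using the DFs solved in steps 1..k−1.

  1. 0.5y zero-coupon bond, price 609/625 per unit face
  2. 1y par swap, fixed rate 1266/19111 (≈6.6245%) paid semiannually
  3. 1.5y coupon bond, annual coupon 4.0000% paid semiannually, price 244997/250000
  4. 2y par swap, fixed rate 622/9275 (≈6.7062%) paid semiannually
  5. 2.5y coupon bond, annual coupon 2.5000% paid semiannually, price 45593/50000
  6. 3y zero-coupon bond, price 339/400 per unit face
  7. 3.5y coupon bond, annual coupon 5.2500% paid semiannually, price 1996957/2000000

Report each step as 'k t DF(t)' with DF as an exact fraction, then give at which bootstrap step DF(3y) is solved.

step 1 [0.5y] zero: DF = P = 609/625 ≈ 0.974400
step 2 [1y] swap r/2=633/19111: DF=(1 − 633/19111·(0.974400))/(1+633/19111) = 9367/10000 ≈ 0.936700
step 3 [1.5y] bond c/2=1/50: DF=(244997/250000 − 1/50·(0.974400+0.936700))/(1+1/50) = 9233/10000 ≈ 0.923300
step 4 [2y] swap r/2=311/9275: DF=(1 − 311/9275·(0.974400+0.936700+0.923300))/(1+311/9275) = 2189/2500 ≈ 0.875600
step 5 [2.5y] bond c/2=1/80: DF=(45593/50000 − 1/80·(0.974400+0.936700+0.923300+0.875600))/(1+1/80) = 2137/2500 ≈ 0.854800
step 6 [3y] zero: DF = P = 339/400 ≈ 0.847500
step 7 [3.5y] bond c/2=21/800: DF=(1996957/2000000 − 21/800·(0.974400+0.936700+0.923300+0.875600+0.854800+0.847500))/(1+21/800) = 1669/2000 ≈ 0.834500

1 1/2 609/625
2 1 9367/10000
3 3/2 9233/10000
4 2 2189/2500
5 5/2 2137/2500
6 3 339/400
7 7/2 1669/2000
DF(3y) is solved at step 6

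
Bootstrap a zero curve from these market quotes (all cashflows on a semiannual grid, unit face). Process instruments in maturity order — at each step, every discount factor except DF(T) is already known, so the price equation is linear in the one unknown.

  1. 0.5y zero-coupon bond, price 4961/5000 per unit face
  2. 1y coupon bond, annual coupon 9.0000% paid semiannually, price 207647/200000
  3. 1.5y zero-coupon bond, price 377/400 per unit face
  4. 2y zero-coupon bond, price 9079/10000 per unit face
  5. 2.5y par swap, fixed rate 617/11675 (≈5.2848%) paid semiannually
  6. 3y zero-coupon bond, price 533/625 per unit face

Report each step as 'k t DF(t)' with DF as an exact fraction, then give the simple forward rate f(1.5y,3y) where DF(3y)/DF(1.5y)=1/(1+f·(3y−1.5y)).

step 1 [0.5y] zero: DF = P = 4961/5000 ≈ 0.992200
step 2 [1y] bond c/2=9/200: DF=(207647/200000 − 9/200·(0.992200))/(1+9/200) = 2377/2500 ≈ 0.950800
step 3 [1.5y] zero: DF = P = 377/400 ≈ 0.942500
step 4 [2y] zero: DF = P = 9079/10000 ≈ 0.907900
step 5 [2.5y] swap r/2=617/23350: DF=(1 − 617/23350·(0.992200+0.950800+0.942500+0.907900))/(1+617/23350) = 4383/5000 ≈ 0.876600
step 6 [3y] zero: DF = P = 533/625 ≈ 0.852800

1 1/2 4961/5000
2 1 2377/2500
3 3/2 377/400
4 2 9079/10000
5 5/2 4383/5000
6 3 533/625
f(1.5y,3y) = ((377/400)/(533/625) − 1)/(3/2) = 23/328 ≈ 7.0122%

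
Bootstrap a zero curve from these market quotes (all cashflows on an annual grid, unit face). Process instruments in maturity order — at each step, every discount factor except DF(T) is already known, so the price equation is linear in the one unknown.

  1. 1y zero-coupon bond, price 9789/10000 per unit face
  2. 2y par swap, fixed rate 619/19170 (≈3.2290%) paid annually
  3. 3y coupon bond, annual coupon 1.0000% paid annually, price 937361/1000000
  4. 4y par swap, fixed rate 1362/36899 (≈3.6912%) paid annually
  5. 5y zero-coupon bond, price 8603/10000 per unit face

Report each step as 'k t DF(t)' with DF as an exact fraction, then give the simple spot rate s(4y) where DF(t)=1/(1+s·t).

1 1 9789/10000
2 2 9381/10000
3 3 9091/10000
4 4 4319/5000
5 5 8603/10000
s(4y) = (1/(4319/5000) − 1)/(4) = 681/17276 ≈ 3.9419%

step 1 [1y] zero: DF = P = 9789/10000 ≈ 0.978900
step 2 [2y] swap r/1=619/19170: DF=(1 − 619/19170·(0.978900))/(1+619/19170) = 9381/10000 ≈ 0.938100
step 3 [3y] bond c/1=1/100: DF=(937361/1000000 − 1/100·(0.978900+0.938100))/(1+1/100) = 9091/10000 ≈ 0.909100
step 4 [4y] swap r/1=1362/36899: DF=(1 − 1362/36899·(0.978900+0.938100+0.909100))/(1+1362/36899) = 4319/5000 ≈ 0.863800
step 5 [5y] zero: DF = P = 8603/10000 ≈ 0.860300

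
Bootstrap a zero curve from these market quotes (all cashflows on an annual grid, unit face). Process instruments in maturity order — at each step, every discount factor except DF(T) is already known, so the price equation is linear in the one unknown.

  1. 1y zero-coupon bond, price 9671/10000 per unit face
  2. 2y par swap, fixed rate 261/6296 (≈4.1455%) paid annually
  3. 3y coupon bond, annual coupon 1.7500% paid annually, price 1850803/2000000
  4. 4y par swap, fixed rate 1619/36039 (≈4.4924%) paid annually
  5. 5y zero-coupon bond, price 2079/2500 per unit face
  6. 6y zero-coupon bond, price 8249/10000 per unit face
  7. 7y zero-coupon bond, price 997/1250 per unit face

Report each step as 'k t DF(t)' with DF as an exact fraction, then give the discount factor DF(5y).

1 1 9671/10000
2 2 9217/10000
3 3 877/1000
4 4 8381/10000
5 5 2079/2500
6 6 8249/10000
7 7 997/1250
DF(5y) = 2079/2500 ≈ 0.831600

step 1 [1y] zero: DF = P = 9671/10000 ≈ 0.967100
step 2 [2y] swap r/1=261/6296: DF=(1 − 261/6296·(0.967100))/(1+261/6296) = 9217/10000 ≈ 0.921700
step 3 [3y] bond c/1=7/400: DF=(1850803/2000000 − 7/400·(0.967100+0.921700))/(1+7/400) = 877/1000 ≈ 0.877000
step 4 [4y] swap r/1=1619/36039: DF=(1 − 1619/36039·(0.967100+0.921700+0.877000))/(1+1619/36039) = 8381/10000 ≈ 0.838100
step 5 [5y] zero: DF = P = 2079/2500 ≈ 0.831600
step 6 [6y] zero: DF = P = 8249/10000 ≈ 0.824900
step 7 [7y] zero: DF = P = 997/1250 ≈ 0.797600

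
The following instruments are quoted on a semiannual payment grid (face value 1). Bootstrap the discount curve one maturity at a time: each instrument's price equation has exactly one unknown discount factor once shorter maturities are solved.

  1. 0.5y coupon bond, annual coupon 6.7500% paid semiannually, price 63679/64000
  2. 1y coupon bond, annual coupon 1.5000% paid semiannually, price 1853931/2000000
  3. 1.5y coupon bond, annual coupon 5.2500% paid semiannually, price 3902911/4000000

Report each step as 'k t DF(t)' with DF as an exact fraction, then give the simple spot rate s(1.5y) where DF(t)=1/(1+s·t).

step 1 [0.5y] bond c/2=27/800: DF=(63679/64000 − 27/800·(0))/(1+27/800) = 77/80 ≈ 0.962500
step 2 [1y] bond c/2=3/400: DF=(1853931/2000000 − 3/400·(0.962500))/(1+3/400) = 9129/10000 ≈ 0.912900
step 3 [1.5y] bond c/2=21/800: DF=(3902911/4000000 − 21/800·(0.962500+0.912900))/(1+21/800) = 2257/2500 ≈ 0.902800

1 1/2 77/80
2 1 9129/10000
3 3/2 2257/2500
s(1.5y) = (1/(2257/2500) − 1)/(3/2) = 162/2257 ≈ 7.1777%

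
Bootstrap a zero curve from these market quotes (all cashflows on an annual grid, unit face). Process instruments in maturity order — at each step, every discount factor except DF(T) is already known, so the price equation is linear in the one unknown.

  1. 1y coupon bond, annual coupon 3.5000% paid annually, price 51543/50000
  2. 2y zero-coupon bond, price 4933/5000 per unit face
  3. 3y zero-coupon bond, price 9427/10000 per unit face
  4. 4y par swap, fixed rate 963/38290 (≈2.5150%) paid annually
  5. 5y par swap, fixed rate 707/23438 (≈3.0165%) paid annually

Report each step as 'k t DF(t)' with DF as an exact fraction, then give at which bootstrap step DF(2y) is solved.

1 1 249/250
2 2 4933/5000
3 3 9427/10000
4 4 9037/10000
5 5 4293/5000
DF(2y) is solved at step 2

step 1 [1y] bond c/1=7/200: DF=(51543/50000 − 7/200·(0))/(1+7/200) = 249/250 ≈ 0.996000
step 2 [2y] zero: DF = P = 4933/5000 ≈ 0.986600
step 3 [3y] zero: DF = P = 9427/10000 ≈ 0.942700
step 4 [4y] swap r/1=963/38290: DF=(1 − 963/38290·(0.996000+0.986600+0.942700))/(1+963/38290) = 9037/10000 ≈ 0.903700
step 5 [5y] swap r/1=707/23438: DF=(1 − 707/23438·(0.996000+0.986600+0.942700+0.903700))/(1+707/23438) = 4293/5000 ≈ 0.858600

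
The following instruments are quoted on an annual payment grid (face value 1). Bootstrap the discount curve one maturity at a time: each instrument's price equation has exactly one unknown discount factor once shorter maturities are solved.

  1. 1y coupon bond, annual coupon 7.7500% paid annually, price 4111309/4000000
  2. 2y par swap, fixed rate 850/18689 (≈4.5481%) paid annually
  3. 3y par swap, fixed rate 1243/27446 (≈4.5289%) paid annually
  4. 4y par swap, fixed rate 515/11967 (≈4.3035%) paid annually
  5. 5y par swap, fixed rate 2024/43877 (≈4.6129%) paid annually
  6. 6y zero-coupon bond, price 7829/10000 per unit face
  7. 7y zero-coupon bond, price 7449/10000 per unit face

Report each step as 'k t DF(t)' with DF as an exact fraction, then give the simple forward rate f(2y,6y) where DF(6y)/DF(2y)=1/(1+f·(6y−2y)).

step 1 [1y] bond c/1=31/400: DF=(4111309/4000000 − 31/400·(0))/(1+31/400) = 9539/10000 ≈ 0.953900
step 2 [2y] swap r/1=850/18689: DF=(1 − 850/18689·(0.953900))/(1+850/18689) = 183/200 ≈ 0.915000
step 3 [3y] swap r/1=1243/27446: DF=(1 − 1243/27446·(0.953900+0.915000))/(1+1243/27446) = 8757/10000 ≈ 0.875700
step 4 [4y] swap r/1=515/11967: DF=(1 − 515/11967·(0.953900+0.915000+0.875700))/(1+515/11967) = 1691/2000 ≈ 0.845500
step 5 [5y] swap r/1=2024/43877: DF=(1 − 2024/43877·(0.953900+0.915000+0.875700+0.845500))/(1+2024/43877) = 997/1250 ≈ 0.797600
step 6 [6y] zero: DF = P = 7829/10000 ≈ 0.782900
step 7 [7y] zero: DF = P = 7449/10000 ≈ 0.744900

1 1 9539/10000
2 2 183/200
3 3 8757/10000
4 4 1691/2000
5 5 997/1250
6 6 7829/10000
7 7 7449/10000
f(2y,6y) = ((183/200)/(7829/10000) − 1)/(4) = 1321/31316 ≈ 4.2183%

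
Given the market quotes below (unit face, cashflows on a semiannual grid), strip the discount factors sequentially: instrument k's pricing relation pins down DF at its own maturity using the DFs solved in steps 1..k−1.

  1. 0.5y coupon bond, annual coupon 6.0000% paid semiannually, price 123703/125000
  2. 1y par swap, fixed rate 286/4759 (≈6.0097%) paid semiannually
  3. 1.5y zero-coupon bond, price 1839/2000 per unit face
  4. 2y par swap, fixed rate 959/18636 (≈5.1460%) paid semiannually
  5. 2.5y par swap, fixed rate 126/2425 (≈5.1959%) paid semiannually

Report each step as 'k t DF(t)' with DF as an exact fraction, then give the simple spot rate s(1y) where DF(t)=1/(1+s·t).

1 1/2 1201/1250
2 1 2357/2500
3 3/2 1839/2000
4 2 9041/10000
5 5/2 8803/10000
s(1y) = (1/(2357/2500) − 1)/(1) = 143/2357 ≈ 6.0670%

step 1 [0.5y] bond c/2=3/100: DF=(123703/125000 − 3/100·(0))/(1+3/100) = 1201/1250 ≈ 0.960800
step 2 [1y] swap r/2=143/4759: DF=(1 − 143/4759·(0.960800))/(1+143/4759) = 2357/2500 ≈ 0.942800
step 3 [1.5y] zero: DF = P = 1839/2000 ≈ 0.919500
step 4 [2y] swap r/2=959/37272: DF=(1 − 959/37272·(0.960800+0.942800+0.919500))/(1+959/37272) = 9041/10000 ≈ 0.904100
step 5 [2.5y] swap r/2=63/2425: DF=(1 − 63/2425·(0.960800+0.942800+0.919500+0.904100))/(1+63/2425) = 8803/10000 ≈ 0.880300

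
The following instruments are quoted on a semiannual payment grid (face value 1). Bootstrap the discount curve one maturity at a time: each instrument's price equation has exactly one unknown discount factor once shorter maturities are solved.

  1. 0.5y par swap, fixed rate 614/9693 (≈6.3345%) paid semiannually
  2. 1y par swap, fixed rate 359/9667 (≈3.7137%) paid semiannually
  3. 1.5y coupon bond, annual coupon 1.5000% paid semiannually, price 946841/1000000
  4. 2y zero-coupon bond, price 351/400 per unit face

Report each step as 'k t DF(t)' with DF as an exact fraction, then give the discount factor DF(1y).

step 1 [0.5y] swap r/2=307/9693: DF=(1 − 307/9693·(0))/(1+307/9693) = 9693/10000 ≈ 0.969300
step 2 [1y] swap r/2=359/19334: DF=(1 − 359/19334·(0.969300))/(1+359/19334) = 9641/10000 ≈ 0.964100
step 3 [1.5y] bond c/2=3/400: DF=(946841/1000000 − 3/400·(0.969300+0.964100))/(1+3/400) = 4627/5000 ≈ 0.925400
step 4 [2y] zero: DF = P = 351/400 ≈ 0.877500

1 1/2 9693/10000
2 1 9641/10000
3 3/2 4627/5000
4 2 351/400
DF(1y) = 9641/10000 ≈ 0.964100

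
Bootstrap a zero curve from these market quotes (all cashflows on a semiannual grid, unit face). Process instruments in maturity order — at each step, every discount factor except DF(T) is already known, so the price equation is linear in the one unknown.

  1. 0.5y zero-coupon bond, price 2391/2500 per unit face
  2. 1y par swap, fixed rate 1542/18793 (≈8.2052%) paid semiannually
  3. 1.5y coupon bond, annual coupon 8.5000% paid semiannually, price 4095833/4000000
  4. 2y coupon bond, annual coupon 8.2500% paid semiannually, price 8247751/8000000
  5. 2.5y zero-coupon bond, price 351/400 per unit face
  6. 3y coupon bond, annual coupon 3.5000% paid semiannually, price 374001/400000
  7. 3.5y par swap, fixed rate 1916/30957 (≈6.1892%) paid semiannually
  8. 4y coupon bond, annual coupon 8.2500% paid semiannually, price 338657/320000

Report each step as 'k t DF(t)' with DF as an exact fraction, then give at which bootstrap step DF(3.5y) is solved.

1 1/2 2391/2500
2 1 9229/10000
3 3/2 566/625
4 2 4399/5000
5 5/2 351/400
6 3 1051/1250
7 7/2 2021/2500
8 4 7711/10000
DF(3.5y) is solved at step 7

step 1 [0.5y] zero: DF = P = 2391/2500 ≈ 0.956400
step 2 [1y] swap r/2=771/18793: DF=(1 − 771/18793·(0.956400))/(1+771/18793) = 9229/10000 ≈ 0.922900
step 3 [1.5y] bond c/2=17/400: DF=(4095833/4000000 − 17/400·(0.956400+0.922900))/(1+17/400) = 566/625 ≈ 0.905600
step 4 [2y] bond c/2=33/800: DF=(8247751/8000000 − 33/800·(0.956400+0.922900+0.905600))/(1+33/800) = 4399/5000 ≈ 0.879800
step 5 [2.5y] zero: DF = P = 351/400 ≈ 0.877500
step 6 [3y] bond c/2=7/400: DF=(374001/400000 − 7/400·(0.956400+0.922900+0.905600+0.879800+0.877500))/(1+7/400) = 1051/1250 ≈ 0.840800
step 7 [3.5y] swap r/2=958/30957: DF=(1 − 958/30957·(0.956400+0.922900+0.905600+0.879800+0.877500+0.840800))/(1+958/30957) = 2021/2500 ≈ 0.808400
step 8 [4y] bond c/2=33/800: DF=(338657/320000 − 33/800·(0.956400+0.922900+0.905600+0.879800+0.877500+0.840800+0.808400))/(1+33/800) = 7711/10000 ≈ 0.771100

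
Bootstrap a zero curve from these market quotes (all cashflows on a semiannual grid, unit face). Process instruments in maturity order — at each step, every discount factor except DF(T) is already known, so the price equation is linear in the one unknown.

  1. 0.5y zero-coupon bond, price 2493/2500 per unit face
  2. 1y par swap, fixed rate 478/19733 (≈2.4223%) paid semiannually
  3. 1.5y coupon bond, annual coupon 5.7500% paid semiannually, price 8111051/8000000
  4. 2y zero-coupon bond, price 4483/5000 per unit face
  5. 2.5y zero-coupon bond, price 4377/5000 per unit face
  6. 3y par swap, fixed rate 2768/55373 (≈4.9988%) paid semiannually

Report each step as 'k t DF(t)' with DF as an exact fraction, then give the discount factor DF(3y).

1 1/2 2493/2500
2 1 9761/10000
3 3/2 1163/1250
4 2 4483/5000
5 5/2 4377/5000
6 3 1077/1250
DF(3y) = 1077/1250 ≈ 0.861600

step 1 [0.5y] zero: DF = P = 2493/2500 ≈ 0.997200
step 2 [1y] swap r/2=239/19733: DF=(1 − 239/19733·(0.997200))/(1+239/19733) = 9761/10000 ≈ 0.976100
step 3 [1.5y] bond c/2=23/800: DF=(8111051/8000000 − 23/800·(0.997200+0.976100))/(1+23/800) = 1163/1250 ≈ 0.930400
step 4 [2y] zero: DF = P = 4483/5000 ≈ 0.896600
step 5 [2.5y] zero: DF = P = 4377/5000 ≈ 0.875400
step 6 [3y] swap r/2=1384/55373: DF=(1 − 1384/55373·(0.997200+0.976100+0.930400+0.896600+0.875400))/(1+1384/55373) = 1077/1250 ≈ 0.861600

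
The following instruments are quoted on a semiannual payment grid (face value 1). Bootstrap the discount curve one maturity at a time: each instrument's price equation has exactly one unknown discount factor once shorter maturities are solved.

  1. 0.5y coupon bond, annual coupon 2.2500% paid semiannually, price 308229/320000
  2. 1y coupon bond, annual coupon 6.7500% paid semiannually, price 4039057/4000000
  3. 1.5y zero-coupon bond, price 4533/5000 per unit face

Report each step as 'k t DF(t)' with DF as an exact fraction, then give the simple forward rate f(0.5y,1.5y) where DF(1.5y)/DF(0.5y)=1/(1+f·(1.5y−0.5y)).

1 1/2 381/400
2 1 9457/10000
3 3/2 4533/5000
f(0.5y,1.5y) = ((381/400)/(4533/5000) − 1)/(1) = 153/3022 ≈ 5.0629%

step 1 [0.5y] bond c/2=9/800: DF=(308229/320000 − 9/800·(0))/(1+9/800) = 381/400 ≈ 0.952500
step 2 [1y] bond c/2=27/800: DF=(4039057/4000000 − 27/800·(0.952500))/(1+27/800) = 9457/10000 ≈ 0.945700
step 3 [1.5y] zero: DF = P = 4533/5000 ≈ 0.906600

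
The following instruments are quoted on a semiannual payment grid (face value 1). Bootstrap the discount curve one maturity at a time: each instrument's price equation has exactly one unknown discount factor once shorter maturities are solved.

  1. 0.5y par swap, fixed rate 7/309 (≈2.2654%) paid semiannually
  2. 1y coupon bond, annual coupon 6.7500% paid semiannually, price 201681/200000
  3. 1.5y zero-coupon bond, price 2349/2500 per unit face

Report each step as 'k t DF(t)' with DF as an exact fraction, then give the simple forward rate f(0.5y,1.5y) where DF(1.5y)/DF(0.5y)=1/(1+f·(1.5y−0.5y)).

1 1/2 618/625
2 1 1179/1250
3 3/2 2349/2500
f(0.5y,1.5y) = ((618/625)/(2349/2500) − 1)/(1) = 41/783 ≈ 5.2363%

step 1 [0.5y] swap r/2=7/618: DF=(1 − 7/618·(0))/(1+7/618) = 618/625 ≈ 0.988800
step 2 [1y] bond c/2=27/800: DF=(201681/200000 − 27/800·(0.988800))/(1+27/800) = 1179/1250 ≈ 0.943200
step 3 [1.5y] zero: DF = P = 2349/2500 ≈ 0.939600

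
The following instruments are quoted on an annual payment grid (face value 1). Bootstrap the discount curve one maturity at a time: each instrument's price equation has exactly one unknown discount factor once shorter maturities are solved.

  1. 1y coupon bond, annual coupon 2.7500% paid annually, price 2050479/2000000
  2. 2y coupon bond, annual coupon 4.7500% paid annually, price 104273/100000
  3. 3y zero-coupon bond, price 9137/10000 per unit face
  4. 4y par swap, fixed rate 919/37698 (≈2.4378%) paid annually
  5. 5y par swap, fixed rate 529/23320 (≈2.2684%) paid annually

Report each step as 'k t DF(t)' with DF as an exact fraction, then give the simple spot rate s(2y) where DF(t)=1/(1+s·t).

1 1 4989/5000
2 2 4751/5000
3 3 9137/10000
4 4 9081/10000
5 5 4471/5000
s(2y) = (1/(4751/5000) − 1)/(2) = 249/9502 ≈ 2.6205%

step 1 [1y] bond c/1=11/400: DF=(2050479/2000000 − 11/400·(0))/(1+11/400) = 4989/5000 ≈ 0.997800
step 2 [2y] bond c/1=19/400: DF=(104273/100000 − 19/400·(0.997800))/(1+19/400) = 4751/5000 ≈ 0.950200
step 3 [3y] zero: DF = P = 9137/10000 ≈ 0.913700
step 4 [4y] swap r/1=919/37698: DF=(1 − 919/37698·(0.997800+0.950200+0.913700))/(1+919/37698) = 9081/10000 ≈ 0.908100
step 5 [5y] swap r/1=529/23320: DF=(1 − 529/23320·(0.997800+0.950200+0.913700+0.908100))/(1+529/23320) = 4471/5000 ≈ 0.894200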